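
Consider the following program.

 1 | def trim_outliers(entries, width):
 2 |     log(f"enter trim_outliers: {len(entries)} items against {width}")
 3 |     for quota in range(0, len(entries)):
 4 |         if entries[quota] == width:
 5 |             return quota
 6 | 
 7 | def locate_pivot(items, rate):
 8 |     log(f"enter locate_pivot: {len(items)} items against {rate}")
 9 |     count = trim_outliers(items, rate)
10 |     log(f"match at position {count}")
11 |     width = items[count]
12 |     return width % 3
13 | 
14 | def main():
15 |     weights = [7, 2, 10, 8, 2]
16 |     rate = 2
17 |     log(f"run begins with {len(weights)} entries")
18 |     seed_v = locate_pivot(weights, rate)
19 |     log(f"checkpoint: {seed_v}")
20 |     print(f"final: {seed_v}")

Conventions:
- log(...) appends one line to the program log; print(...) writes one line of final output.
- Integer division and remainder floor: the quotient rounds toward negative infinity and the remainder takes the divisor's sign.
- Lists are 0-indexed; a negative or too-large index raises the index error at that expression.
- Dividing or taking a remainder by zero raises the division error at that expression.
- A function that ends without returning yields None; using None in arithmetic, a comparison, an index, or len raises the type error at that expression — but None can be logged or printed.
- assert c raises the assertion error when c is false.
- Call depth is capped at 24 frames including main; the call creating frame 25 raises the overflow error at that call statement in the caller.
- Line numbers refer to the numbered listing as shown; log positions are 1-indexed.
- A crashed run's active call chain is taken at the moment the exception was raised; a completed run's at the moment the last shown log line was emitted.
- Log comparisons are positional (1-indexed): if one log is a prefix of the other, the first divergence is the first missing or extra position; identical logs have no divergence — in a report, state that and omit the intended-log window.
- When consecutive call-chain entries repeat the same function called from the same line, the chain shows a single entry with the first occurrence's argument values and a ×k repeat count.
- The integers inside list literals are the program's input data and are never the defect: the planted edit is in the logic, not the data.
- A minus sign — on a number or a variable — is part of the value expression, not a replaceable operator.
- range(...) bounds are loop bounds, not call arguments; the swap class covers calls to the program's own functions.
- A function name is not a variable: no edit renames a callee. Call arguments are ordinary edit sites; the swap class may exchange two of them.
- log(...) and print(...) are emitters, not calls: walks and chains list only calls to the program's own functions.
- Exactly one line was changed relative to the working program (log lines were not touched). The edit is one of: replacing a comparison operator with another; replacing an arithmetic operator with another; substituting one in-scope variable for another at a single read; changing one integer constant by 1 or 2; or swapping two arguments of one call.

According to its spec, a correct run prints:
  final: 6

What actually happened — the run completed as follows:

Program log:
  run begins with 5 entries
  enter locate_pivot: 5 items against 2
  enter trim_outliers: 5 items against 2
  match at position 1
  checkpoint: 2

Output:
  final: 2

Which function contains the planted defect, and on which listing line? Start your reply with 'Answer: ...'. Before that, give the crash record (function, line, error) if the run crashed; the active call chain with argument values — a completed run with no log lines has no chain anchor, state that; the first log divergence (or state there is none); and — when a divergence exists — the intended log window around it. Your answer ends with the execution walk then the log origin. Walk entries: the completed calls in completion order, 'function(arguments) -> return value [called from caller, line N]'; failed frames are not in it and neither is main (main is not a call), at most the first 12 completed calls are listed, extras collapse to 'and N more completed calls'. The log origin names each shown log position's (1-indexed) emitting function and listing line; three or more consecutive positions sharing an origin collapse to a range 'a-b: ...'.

Answer: the defect is in locate_pivot at line 12.
Key fact: The earliest visible damage is log position 5 — 'checkpoint: 2' rather than the intended 'checkpoint: 6'.
Call chain: main.
First divergence: position 5 — shown 'checkpoint: 2', intended 'checkpoint: 6'.
Intended log window:
  3: enter trim_outliers: 5 items against 2
  4: match at position 1
  5: checkpoint: 6
Execution walk:
  trim_outliers([7, 2, 10, 8, 2], 2) -> 1  [called from locate_pivot, line 9]
  locate_pivot([7, 2, 10, 8, 2], 2) -> 2  [called from main, line 18]
Origin of each log line:
  1: from main, line 17
  2: from locate_pivot, line 8
  3: from trim_outliers, line 2
  4: from locate_pivot, line 10
  5: from main, line 19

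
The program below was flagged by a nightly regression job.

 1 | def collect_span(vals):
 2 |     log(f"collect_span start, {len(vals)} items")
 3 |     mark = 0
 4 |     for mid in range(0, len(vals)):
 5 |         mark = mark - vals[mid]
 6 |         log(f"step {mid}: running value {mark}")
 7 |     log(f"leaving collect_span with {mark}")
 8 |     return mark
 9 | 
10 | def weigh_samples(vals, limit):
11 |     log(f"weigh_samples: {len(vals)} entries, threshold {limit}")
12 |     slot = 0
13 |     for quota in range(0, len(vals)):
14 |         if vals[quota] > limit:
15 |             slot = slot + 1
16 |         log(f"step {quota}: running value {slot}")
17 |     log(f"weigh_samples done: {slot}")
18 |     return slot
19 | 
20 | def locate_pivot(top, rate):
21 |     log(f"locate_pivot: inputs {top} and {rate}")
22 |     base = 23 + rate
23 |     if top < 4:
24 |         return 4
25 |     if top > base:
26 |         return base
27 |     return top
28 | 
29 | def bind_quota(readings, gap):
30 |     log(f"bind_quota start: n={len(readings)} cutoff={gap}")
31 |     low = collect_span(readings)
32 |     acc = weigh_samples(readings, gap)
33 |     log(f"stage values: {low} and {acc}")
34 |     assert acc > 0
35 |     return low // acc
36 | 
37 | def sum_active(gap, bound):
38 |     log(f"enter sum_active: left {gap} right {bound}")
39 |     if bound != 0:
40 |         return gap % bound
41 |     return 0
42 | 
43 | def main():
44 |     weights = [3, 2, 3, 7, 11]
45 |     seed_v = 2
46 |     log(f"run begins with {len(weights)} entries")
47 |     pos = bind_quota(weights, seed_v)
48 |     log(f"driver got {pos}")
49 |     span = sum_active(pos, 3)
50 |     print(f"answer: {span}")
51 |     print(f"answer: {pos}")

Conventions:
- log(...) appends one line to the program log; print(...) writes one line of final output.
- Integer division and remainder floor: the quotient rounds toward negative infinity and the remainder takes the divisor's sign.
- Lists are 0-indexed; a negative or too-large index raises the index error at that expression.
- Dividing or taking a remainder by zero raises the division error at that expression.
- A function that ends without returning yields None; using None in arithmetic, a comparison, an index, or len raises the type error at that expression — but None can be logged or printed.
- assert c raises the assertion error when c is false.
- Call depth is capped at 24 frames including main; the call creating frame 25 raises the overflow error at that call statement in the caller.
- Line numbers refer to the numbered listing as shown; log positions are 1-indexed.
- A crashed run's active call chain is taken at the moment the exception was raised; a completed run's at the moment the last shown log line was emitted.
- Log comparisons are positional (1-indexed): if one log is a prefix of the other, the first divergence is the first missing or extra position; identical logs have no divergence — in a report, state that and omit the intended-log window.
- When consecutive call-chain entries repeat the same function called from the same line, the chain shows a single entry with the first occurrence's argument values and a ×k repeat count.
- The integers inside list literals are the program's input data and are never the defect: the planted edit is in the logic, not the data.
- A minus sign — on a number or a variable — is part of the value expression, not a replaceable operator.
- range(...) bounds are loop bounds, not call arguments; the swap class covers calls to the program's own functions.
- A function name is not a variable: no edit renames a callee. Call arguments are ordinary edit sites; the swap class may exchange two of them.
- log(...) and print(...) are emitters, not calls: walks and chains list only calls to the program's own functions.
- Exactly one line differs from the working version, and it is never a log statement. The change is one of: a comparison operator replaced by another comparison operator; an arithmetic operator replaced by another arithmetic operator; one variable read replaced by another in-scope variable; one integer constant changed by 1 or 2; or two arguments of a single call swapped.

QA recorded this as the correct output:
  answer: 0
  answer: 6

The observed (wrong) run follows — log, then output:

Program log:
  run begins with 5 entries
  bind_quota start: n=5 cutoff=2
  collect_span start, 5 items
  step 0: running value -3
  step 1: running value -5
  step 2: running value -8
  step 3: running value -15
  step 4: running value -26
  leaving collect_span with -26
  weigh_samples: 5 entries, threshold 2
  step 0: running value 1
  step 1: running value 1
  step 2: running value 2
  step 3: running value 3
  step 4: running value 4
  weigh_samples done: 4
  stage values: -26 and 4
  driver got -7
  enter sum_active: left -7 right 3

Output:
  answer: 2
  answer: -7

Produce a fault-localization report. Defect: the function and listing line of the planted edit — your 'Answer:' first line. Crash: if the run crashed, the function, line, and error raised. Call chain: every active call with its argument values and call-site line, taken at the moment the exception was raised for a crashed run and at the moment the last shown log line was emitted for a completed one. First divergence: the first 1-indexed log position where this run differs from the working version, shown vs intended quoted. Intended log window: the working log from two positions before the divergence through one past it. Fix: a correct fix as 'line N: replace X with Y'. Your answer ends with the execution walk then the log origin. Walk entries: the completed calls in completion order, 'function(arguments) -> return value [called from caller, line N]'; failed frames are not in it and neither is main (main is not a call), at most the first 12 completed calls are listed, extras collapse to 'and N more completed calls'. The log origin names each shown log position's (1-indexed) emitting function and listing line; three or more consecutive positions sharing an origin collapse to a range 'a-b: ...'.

Answer: the defect is in collect_span at line 5.
Key fact: The earliest visible damage is log position 4 — 'step 0: running value -3' rather than the intended 'step 0: running value 3'.
Call chain: main -> sum_active(-7, 3) (called at line 49).
First divergence: at position 4 the run shows 'step 0: running value -3' where the working version logs 'step 0: running value 3'.
Intended log window:
  2: bind_quota start: n=5 cutoff=2
  3: collect_span start, 5 items
  4: step 0: running value 3
  5: step 1: running value 5
Execution walk:
  collect_span([3, 2, 3, 7, 11]) -> -26  [called from bind_quota, line 31]
  weigh_samples([3, 2, 3, 7, 11], 2) -> 4  [called from bind_quota, line 32]
  bind_quota([3, 2, 3, 7, 11], 2) -> -7  [called from main, line 47]
  sum_active(-7, 3) -> 2  [called from main, line 49]
Log origin:
  1: emitted by main (line 46)
  2: emitted by bind_quota (line 30)
  3: emitted by collect_span (line 2)
  4-8: emitted by collect_span (line 6)
  9: emitted by collect_span (line 7)
  10: emitted by weigh_samples (line 11)
  11-15: emitted by weigh_samples (line 16)
  16: emitted by weigh_samples (line 17)
  17: emitted by bind_quota (line 33)
  18: emitted by main (line 48)
  19: emitted by sum_active (line 38)
A correct fix: line 5: replace `-` with `+`.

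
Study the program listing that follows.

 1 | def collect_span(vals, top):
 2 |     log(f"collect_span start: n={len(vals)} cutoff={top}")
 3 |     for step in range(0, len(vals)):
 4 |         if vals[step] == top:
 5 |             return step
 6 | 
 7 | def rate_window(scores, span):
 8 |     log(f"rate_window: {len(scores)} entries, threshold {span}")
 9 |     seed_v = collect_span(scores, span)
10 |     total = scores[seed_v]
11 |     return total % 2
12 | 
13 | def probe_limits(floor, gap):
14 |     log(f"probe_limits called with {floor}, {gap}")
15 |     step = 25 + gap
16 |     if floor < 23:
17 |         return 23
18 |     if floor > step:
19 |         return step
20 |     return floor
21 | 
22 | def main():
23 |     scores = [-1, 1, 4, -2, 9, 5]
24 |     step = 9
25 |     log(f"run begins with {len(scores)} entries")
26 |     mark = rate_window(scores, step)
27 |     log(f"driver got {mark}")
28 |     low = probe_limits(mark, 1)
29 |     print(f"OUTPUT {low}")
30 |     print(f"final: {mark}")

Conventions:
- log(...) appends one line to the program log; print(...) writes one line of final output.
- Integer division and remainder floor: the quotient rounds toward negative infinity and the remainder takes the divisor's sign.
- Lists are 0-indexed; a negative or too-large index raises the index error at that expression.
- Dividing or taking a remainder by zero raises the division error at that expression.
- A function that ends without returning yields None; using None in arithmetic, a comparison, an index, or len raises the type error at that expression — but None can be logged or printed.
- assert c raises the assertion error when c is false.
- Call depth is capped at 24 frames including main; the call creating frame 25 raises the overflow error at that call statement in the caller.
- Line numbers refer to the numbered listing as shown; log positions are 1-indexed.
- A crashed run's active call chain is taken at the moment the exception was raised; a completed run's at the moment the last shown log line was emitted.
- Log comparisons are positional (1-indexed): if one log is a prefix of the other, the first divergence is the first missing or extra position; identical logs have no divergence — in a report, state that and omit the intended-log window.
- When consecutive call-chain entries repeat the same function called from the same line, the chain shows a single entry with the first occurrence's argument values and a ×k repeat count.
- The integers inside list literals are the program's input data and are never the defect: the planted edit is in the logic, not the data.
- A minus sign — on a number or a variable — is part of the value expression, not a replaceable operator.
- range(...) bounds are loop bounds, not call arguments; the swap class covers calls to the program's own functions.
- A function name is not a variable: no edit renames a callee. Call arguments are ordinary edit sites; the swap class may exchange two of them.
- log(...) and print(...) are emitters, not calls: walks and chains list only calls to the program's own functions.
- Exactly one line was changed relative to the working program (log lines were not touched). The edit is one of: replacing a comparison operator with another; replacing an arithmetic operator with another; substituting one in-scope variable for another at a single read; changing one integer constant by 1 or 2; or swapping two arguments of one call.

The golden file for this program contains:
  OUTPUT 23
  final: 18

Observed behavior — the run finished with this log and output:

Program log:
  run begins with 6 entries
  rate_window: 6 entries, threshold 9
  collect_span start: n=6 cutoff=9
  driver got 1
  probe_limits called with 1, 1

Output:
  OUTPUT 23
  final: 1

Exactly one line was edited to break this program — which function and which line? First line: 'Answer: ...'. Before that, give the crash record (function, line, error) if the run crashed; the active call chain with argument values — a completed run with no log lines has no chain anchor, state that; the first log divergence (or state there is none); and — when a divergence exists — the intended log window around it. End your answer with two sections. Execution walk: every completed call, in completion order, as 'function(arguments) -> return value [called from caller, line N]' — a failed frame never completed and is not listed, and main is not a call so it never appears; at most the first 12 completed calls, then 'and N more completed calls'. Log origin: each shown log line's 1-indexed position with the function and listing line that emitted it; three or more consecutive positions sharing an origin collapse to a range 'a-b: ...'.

Answer: the defect is in rate_window at line 11.
The tell: Position 4 is the first bad log line: 'driver got 1' should read 'driver got 18'.
Call chain: main -> probe_limits(1, 1) (called at line 28).
First divergence: position 4 — shown 'driver got 1', intended 'driver got 18'.
Intended log window:
  2: rate_window: 6 entries, threshold 9
  3: collect_span start: n=6 cutoff=9
  4: driver got 18
  5: probe_limits called with 18, 1
Execution walk:
  collect_span([-1, 1, 4, -2, 9, 5], 9) -> 4  [called from rate_window, line 9]
  rate_window([-1, 1, 4, -2, 9, 5], 9) -> 1  [called from main, line 26]
  probe_limits(1, 1) -> 23  [called from main, line 28]
Origin of each log line:
  1: emitted by main (line 25)
  2: emitted by rate_window (line 8)
  3: emitted by collect_span (line 2)
  4: emitted by main (line 27)
  5: emitted by probe_limits (line 14)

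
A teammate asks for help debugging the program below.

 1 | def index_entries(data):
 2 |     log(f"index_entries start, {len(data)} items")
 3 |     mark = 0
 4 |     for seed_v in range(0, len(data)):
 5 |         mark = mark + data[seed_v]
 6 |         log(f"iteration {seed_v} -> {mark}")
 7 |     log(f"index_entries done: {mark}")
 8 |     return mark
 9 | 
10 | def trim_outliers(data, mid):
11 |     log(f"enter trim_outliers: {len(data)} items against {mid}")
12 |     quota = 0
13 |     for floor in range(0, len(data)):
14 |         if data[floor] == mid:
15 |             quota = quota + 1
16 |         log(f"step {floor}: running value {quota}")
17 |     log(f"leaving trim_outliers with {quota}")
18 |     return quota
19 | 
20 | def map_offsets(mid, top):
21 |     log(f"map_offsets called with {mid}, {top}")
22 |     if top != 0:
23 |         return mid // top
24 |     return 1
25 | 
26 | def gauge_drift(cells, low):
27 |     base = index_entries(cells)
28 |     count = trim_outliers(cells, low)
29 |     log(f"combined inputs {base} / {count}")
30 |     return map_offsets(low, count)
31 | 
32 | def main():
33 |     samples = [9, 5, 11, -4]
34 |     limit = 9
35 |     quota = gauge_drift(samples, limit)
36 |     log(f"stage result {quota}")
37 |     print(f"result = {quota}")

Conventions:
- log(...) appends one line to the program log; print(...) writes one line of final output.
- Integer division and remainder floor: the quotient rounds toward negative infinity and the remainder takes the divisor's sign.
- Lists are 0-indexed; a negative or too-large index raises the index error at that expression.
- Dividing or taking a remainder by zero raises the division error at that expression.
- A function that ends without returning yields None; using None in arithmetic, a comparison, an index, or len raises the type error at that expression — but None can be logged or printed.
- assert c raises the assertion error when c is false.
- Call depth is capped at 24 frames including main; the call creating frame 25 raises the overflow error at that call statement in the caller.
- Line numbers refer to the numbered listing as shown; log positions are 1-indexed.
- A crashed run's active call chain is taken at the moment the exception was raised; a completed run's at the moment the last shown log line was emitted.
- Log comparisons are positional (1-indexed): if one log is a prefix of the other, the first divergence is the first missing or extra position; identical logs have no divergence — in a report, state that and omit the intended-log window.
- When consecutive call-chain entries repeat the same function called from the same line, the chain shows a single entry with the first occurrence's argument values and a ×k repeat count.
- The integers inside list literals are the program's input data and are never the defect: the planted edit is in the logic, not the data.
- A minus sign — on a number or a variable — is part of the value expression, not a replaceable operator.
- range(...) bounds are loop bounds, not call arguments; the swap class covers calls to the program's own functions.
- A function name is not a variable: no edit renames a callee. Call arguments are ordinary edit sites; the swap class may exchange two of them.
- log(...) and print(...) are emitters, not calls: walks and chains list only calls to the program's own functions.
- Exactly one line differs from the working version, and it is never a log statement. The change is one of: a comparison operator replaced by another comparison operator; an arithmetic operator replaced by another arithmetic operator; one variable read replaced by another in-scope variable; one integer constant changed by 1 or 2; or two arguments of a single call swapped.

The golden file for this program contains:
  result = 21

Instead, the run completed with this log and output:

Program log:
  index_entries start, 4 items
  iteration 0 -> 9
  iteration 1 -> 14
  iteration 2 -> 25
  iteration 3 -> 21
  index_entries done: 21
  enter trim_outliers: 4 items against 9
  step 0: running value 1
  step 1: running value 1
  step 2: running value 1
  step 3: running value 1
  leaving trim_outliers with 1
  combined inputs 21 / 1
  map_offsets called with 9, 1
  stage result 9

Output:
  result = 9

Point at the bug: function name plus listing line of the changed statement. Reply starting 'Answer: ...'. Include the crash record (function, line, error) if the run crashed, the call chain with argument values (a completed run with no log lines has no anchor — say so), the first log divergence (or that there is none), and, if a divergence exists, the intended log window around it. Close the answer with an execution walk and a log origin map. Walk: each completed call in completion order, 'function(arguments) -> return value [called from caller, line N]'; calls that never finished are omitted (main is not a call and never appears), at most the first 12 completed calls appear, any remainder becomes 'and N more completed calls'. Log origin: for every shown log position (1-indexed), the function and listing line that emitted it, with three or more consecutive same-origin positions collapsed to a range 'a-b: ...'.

Answer: the defect is in gauge_drift at line 30.
Core observation: At log position 14 the runs split — shown 'map_offsets called with 9, 1', but the working version logs 'map_offsets called with 21, 1'.
Call chain: main.
First divergence: position 14 — the shown line 'map_offsets called with 9, 1' should read 'map_offsets called with 21, 1'.
Intended log window:
  12: leaving trim_outliers with 1
  13: combined inputs 21 / 1
  14: map_offsets called with 21, 1
  15: stage result 21
Execution walk:
  index_entries([9, 5, 11, -4]) -> 21  [called from gauge_drift, line 27]
  trim_outliers([9, 5, 11, -4], 9) -> 1  [called from gauge_drift, line 28]
  map_offsets(9, 1) -> 9  [called from gauge_drift, line 30]
  gauge_drift([9, 5, 11, -4], 9) -> 9  [called from main, line 35]
Log line origins:
  1 — index_entries, line 2
  2-5 — index_entries, line 6
  6 — index_entries, line 7
  7 — trim_outliers, line 11
  8-11 — trim_outliers, line 16
  12 — trim_outliers, line 17
  13 — gauge_drift, line 29
  14 — map_offsets, line 21
  15 — main, line 36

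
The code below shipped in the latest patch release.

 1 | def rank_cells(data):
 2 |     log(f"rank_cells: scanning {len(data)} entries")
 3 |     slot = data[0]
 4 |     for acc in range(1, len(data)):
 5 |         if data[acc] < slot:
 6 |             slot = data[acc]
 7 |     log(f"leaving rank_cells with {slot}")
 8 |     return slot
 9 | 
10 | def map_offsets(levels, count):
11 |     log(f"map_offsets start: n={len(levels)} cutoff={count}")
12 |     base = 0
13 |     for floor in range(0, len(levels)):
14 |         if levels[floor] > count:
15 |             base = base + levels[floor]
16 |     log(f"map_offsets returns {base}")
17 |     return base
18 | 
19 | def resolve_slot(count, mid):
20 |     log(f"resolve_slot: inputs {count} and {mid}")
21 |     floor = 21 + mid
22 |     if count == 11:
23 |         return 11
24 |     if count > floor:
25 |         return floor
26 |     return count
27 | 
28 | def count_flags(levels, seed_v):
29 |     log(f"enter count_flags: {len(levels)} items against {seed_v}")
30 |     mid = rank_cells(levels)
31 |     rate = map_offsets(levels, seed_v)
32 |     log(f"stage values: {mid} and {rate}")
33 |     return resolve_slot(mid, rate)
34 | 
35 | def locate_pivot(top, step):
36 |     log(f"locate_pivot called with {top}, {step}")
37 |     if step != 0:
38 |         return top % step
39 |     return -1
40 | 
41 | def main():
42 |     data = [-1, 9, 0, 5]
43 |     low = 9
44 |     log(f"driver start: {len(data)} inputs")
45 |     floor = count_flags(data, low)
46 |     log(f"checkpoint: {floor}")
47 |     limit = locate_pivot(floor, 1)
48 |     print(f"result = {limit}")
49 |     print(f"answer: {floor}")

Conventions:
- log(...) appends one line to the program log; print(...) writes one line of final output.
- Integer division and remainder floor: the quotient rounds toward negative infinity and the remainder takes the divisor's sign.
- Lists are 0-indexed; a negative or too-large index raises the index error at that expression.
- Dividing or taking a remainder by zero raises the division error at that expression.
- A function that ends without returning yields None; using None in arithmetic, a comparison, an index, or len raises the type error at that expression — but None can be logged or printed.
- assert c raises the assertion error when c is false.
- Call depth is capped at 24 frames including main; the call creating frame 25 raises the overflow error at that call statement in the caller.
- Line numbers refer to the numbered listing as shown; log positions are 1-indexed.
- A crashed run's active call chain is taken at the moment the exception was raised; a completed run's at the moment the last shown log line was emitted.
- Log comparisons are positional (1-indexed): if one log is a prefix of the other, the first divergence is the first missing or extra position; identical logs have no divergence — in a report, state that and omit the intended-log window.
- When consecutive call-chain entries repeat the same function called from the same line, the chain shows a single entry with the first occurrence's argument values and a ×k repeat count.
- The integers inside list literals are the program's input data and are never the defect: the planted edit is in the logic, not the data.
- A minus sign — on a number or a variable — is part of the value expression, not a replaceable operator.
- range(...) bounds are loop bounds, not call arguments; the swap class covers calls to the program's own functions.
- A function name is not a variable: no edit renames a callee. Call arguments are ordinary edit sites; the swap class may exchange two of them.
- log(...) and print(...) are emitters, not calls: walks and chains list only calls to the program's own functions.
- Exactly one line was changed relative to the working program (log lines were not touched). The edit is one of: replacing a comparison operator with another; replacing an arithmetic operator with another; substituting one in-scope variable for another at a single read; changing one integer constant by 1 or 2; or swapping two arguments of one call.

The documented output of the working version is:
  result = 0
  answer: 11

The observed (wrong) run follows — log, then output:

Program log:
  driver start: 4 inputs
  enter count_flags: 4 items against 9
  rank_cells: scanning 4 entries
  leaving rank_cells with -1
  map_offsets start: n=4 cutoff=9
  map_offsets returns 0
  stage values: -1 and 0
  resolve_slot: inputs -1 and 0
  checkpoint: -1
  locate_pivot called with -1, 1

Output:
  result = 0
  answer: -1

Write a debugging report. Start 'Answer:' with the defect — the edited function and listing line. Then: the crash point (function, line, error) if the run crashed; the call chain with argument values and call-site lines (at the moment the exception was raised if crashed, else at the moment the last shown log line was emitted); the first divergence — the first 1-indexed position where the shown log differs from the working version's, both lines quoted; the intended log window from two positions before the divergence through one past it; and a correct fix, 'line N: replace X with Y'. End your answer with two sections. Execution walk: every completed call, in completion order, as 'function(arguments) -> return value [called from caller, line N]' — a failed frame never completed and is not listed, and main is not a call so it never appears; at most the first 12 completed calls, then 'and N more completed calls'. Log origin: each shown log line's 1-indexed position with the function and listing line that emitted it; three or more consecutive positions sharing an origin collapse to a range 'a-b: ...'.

Answer: the defect is in resolve_slot at line 22.
Key observation: Log line 9 is where behavior first shows: 'checkpoint: -1' appears instead of 'checkpoint: 11'.
Call chain: main -> locate_pivot(-1, 1) (called at line 47).
First divergence: position 9 — the shown line 'checkpoint: -1' should read 'checkpoint: 11'.
Intended log window:
  7: stage values: -1 and 0
  8: resolve_slot: inputs -1 and 0
  9: checkpoint: 11
  10: locate_pivot called with 11, 1
Execution walk:
  rank_cells([-1, 9, 0, 5]) -> -1  [called from count_flags, line 30]
  map_offsets([-1, 9, 0, 5], 9) -> 0  [called from count_flags, line 31]
  resolve_slot(-1, 0) -> -1  [called from count_flags, line 33]
  count_flags([-1, 9, 0, 5], 9) -> -1  [called from main, line 45]
  locate_pivot(-1, 1) -> 0  [called from main, line 47]
Log line origins:
  1: logged in main at line 44
  2: logged in count_flags at line 29
  3: logged in rank_cells at line 2
  4: logged in rank_cells at line 7
  5: logged in map_offsets at line 11
  6: logged in map_offsets at line 16
  7: logged in count_flags at line 32
  8: logged in resolve_slot at line 20
  9: logged in main at line 46
  10: logged in locate_pivot at line 36
A correct fix: line 22: replace `==` with `<`.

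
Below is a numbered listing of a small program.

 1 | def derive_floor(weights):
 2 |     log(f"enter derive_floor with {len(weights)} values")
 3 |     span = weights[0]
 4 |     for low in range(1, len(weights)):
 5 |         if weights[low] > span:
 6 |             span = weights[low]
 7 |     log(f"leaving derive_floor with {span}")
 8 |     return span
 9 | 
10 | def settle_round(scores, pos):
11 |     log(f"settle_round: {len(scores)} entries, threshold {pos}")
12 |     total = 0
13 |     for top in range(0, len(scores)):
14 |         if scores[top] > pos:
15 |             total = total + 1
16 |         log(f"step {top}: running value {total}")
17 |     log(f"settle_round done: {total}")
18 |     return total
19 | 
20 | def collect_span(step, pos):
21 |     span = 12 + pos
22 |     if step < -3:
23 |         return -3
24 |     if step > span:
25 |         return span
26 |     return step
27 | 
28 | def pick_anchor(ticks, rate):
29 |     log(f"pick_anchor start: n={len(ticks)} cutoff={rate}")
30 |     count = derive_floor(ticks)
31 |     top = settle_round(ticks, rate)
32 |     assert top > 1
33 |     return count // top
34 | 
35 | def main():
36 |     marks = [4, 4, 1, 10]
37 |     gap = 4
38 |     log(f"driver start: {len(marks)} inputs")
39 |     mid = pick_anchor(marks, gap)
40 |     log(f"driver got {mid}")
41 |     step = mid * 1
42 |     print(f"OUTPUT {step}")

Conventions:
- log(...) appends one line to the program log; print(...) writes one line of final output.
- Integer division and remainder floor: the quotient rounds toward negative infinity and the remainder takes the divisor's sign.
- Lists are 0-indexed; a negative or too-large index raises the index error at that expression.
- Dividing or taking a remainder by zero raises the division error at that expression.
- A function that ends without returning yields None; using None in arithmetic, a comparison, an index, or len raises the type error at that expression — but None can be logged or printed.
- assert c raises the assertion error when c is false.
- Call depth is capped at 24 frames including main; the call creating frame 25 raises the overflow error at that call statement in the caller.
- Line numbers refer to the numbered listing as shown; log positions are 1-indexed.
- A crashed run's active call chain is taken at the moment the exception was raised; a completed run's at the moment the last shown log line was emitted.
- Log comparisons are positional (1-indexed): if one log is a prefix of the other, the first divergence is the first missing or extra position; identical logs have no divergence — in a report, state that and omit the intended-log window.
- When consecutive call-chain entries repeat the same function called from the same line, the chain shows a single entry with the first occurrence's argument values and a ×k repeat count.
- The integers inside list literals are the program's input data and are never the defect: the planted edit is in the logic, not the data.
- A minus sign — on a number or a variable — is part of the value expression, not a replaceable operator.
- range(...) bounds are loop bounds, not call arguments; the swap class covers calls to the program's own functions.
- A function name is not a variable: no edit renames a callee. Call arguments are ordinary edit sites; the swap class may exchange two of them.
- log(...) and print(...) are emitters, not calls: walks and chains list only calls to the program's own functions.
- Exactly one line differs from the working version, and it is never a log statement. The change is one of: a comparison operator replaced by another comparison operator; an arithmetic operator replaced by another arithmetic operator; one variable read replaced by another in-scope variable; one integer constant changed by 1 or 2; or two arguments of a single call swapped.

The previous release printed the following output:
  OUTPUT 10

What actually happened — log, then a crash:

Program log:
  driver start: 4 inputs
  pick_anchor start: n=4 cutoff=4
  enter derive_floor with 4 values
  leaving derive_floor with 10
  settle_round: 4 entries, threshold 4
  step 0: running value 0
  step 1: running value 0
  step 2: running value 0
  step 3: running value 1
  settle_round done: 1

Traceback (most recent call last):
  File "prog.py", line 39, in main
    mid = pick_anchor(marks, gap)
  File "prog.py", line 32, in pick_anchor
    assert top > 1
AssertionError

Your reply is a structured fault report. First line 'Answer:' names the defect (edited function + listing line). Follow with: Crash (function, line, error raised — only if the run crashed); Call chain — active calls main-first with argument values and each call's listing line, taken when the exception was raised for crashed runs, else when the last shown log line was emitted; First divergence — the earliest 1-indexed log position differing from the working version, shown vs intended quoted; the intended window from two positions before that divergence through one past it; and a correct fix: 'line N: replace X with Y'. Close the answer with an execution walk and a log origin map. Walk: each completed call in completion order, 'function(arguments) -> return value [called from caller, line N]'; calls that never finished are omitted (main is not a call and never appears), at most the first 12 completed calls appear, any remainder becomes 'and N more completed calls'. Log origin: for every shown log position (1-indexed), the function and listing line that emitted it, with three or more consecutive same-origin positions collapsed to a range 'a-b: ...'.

Answer: the defect is in pick_anchor at line 32.
The tell: The log ends early — 10 lines, where the working version next logs 'driver got 10'.
Crash: pick_anchor, line 32, AssertionError.
Call chain: main -> pick_anchor([4, 4, 1, 10], 4) (called at line 39).
First divergence: position 11; the shown log stops at 10 lines while the working version next logs 'driver got 10'.
Intended log window:
  9: step 3: running value 1
  10: settle_round done: 1
  11: driver got 10
Execution walk:
  derive_floor([4, 4, 1, 10]) -> 10  [called from pick_anchor, line 30]
  settle_round([4, 4, 1, 10], 4) -> 1  [called from pick_anchor, line 31]
Log origin:
  1: logged in main at line 38
  2: logged in pick_anchor at line 29
  3: logged in derive_floor at line 2
  4: logged in derive_floor at line 7
  5: logged in settle_round at line 11
  6-9: logged in settle_round at line 16
  10: logged in settle_round at line 17
A correct fix: line 32: replace `1` with `0`.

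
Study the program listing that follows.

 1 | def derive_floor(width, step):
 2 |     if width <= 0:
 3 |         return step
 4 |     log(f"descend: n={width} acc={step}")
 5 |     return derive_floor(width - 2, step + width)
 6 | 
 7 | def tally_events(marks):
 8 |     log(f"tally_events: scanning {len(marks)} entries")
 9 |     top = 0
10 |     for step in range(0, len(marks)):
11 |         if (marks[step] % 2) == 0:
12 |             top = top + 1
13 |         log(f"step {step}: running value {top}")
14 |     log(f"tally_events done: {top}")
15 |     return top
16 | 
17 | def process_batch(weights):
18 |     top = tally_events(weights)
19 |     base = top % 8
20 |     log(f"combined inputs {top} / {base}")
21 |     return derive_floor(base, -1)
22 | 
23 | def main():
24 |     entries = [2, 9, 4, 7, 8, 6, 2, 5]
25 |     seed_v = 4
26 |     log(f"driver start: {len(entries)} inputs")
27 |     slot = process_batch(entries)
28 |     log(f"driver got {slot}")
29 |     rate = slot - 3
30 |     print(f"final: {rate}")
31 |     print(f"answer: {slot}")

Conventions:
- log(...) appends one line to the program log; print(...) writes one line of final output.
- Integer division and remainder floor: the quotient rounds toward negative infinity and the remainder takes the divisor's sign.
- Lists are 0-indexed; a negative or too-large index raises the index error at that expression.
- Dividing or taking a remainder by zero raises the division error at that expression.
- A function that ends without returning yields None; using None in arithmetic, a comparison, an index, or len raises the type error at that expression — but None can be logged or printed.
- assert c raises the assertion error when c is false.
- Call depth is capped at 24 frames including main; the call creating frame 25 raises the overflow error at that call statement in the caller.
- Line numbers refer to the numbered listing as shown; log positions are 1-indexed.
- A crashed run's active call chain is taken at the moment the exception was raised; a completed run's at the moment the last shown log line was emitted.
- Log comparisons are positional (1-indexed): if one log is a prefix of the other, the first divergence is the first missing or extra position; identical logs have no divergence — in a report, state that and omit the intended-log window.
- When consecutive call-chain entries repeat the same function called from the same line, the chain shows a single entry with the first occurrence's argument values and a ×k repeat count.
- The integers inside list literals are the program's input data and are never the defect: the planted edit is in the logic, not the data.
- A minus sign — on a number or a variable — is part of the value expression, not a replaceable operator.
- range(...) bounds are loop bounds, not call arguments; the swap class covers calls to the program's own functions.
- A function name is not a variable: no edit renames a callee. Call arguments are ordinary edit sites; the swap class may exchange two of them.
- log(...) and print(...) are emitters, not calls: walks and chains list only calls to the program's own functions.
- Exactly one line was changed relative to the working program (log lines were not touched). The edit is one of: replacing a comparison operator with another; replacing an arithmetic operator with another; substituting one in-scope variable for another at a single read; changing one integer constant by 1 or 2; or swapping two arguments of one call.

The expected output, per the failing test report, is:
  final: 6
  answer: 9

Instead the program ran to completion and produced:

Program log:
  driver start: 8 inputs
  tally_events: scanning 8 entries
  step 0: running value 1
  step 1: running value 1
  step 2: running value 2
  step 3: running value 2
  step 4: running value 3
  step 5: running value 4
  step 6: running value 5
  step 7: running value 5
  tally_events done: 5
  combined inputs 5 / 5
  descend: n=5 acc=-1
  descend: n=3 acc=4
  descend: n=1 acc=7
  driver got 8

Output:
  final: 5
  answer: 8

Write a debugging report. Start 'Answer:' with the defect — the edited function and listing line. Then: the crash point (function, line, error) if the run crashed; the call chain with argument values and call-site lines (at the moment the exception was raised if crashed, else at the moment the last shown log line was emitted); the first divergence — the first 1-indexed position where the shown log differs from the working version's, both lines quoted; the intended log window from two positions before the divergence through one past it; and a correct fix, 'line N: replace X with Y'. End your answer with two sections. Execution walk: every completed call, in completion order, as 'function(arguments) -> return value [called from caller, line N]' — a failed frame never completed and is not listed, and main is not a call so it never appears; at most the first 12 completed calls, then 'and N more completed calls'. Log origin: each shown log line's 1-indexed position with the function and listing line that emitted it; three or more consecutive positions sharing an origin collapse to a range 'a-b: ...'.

Answer: the defect is in process_batch at line 21.
The tell: Log line 13 is where behavior first shows: 'descend: n=5 acc=-1' appears instead of 'descend: n=5 acc=0'.
Call chain: main.
First divergence: position 13 — shown 'descend: n=5 acc=-1', intended 'descend: n=5 acc=0'.
Intended log window:
  11: tally_events done: 5
  12: combined inputs 5 / 5
  13: descend: n=5 acc=0
  14: descend: n=3 acc=5
Execution walk:
  tally_events([2, 9, 4, 7, 8, 6, 2, 5]) -> 5  [called from process_batch, line 18]
  derive_floor(-1, 8) -> 8  [called from derive_floor, line 5]
  derive_floor(1, 7) -> 8  [called from derive_floor, line 5]
  derive_floor(3, 4) -> 8  [called from derive_floor, line 5]
  derive_floor(5, -1) -> 8  [called from process_batch, line 21]
  process_batch([2, 9, 4, 7, 8, 6, 2, 5]) -> 8  [called from main, line 27]
Log origin:
  1 — main, line 26
  2 — tally_events, line 8
  3-10 — tally_events, line 13
  11 — tally_events, line 14
  12 — process_batch, line 20
  13-15 — derive_floor, line 4
  16 — main, line 28
A correct fix: line 21: replace `-1` with `0`.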